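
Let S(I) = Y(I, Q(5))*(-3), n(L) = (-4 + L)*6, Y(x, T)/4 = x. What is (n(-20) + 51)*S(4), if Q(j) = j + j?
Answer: 4464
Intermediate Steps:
Q(j) = 2*j
Y(x, T) = 4*x
n(L) = -24 + 6*L
S(I) = -12*I (S(I) = (4*I)*(-3) = -12*I)
(n(-20) + 51)*S(4) = ((-24 + 6*(-20)) + 51)*(-12*4) = ((-24 - 120) + 51)*(-48) = (-144 + 51)*(-48) = -93*(-48) = 4464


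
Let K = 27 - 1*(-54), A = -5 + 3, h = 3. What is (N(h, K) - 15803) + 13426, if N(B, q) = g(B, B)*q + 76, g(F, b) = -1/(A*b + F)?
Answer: -2274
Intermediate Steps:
A = -2
g(F, b) = -1/(F - 2*b) (g(F, b) = -1/(-2*b + F) = -1/(F - 2*b))
K = 81 (K = 27 + 54 = 81)
N(B, q) = 76 + q/B (N(B, q) = q/(-B + 2*B) + 76 = q/B + 76 = 76 + q/B)
(N(h, K) - 15803) + 13426 = ((76 + 81/3) - 15803) + 13426 = ((76 + 81*(1/3)) - 15803) + 13426 = ((76 + 27) - 15803) + 13426 = (103 - 15803) + 13426 = -15700 + 13426 = -2274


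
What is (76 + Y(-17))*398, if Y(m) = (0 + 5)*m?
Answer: -3582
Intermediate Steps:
Y(m) = 5*m
(76 + Y(-17))*398 = (76 + 5*(-17))*398 = (76 - 85)*398 = -9*398 = -3582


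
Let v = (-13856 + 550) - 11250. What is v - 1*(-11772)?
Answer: -12784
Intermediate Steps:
v = -24556 (v = -13306 - 11250 = -24556)
v - 1*(-11772) = -24556 - 1*(-11772) = -24556 + 11772 = -12784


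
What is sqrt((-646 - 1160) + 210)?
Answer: 2*I*sqrt(399) ≈ 39.95*I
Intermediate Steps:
sqrt((-646 - 1160) + 210) = sqrt(-1806 + 210) = sqrt(-1596) = 2*I*sqrt(399)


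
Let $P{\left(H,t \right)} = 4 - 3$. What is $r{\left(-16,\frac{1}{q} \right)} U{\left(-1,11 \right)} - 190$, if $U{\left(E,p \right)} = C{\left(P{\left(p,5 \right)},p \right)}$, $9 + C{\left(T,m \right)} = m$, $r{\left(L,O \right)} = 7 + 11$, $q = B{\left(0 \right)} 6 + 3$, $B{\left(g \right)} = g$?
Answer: $-154$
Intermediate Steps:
$P{\left(H,t \right)} = 1$ ($P{\left(H,t \right)} = 4 - 3 = 1$)
$q = 3$ ($q = 0 \cdot 6 + 3 = 0 + 3 = 3$)
$r{\left(L,O \right)} = 18$
$C{\left(T,m \right)} = -9 + m$
$U{\left(E,p \right)} = -9 + p$
$r{\left(-16,\frac{1}{q} \right)} U{\left(-1,11 \right)} - 190 = 18 \left(-9 + 11\right) - 190 = 18 \cdot 2 - 190 = 36 - 190 = -154$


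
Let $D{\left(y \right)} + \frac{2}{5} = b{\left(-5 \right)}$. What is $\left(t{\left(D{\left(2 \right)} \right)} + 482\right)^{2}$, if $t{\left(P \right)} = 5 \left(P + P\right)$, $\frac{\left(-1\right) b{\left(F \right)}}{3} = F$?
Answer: $394384$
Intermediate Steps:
$b{\left(F \right)} = - 3 F$
$D{\left(y \right)} = \frac{73}{5}$ ($D{\left(y \right)} = - \frac{2}{5} - -15 = - \frac{2}{5} + 15 = \frac{73}{5}$)
$t{\left(P \right)} = 10 P$ ($t{\left(P \right)} = 5 \cdot 2 P = 10 P$)
$\left(t{\left(D{\left(2 \right)} \right)} + 482\right)^{2} = \left(10 \cdot \frac{73}{5} + 482\right)^{2} = \left(146 + 482\right)^{2} = 628^{2} = 394384$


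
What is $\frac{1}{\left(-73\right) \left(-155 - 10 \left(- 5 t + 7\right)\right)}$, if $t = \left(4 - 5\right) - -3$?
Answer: $\frac{1}{9125} \approx 0.00010959$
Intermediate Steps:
$t = 2$ ($t = \left(4 - 5\right) + 3 = -1 + 3 = 2$)
$\frac{1}{\left(-73\right) \left(-155 - 10 \left(- 5 t + 7\right)\right)} = \frac{1}{\left(-73\right) \left(-155 - 10 \left(\left(-5\right) 2 + 7\right)\right)} = \frac{1}{\left(-73\right) \left(-155 - 10 \left(-10 + 7\right)\right)} = \frac{1}{\left(-73\right) \left(-155 - -30\right)} = \frac{1}{\left(-73\right) \left(-155 + 30\right)} = \frac{1}{\left(-73\right) \left(-125\right)} = \frac{1}{9125}$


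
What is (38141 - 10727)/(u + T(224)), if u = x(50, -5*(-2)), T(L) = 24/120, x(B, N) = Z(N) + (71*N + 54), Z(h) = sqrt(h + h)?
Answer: 523744470/14599541 - 1370700*sqrt(5)/14599541 ≈ 35.664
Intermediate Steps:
Z(h) = sqrt(2)*sqrt(h) (Z(h) = sqrt(2*h) = sqrt(2)*sqrt(h))
x(B, N) = 54 + 71*N + sqrt(2)*sqrt(N) (x(B, N) = sqrt(2)*sqrt(N) + (71*N + 54) = sqrt(2)*sqrt(N) + (54 + 71*N) = 54 + 71*N + sqrt(2)*sqrt(N))
T(L) = 1/5 (T(L) = 24*(1/120) = 1/5)
u = 764 + 2*sqrt(5) (u = 54 + 71*(-5*(-2)) + sqrt(2)*sqrt(-5*(-2)) = 54 + 71*10 + sqrt(2)*sqrt(10) = 54 + 710 + 2*sqrt(5) = 764 + 2*sqrt(5) ≈ 768.47)
(38141 - 10727)/(u + T(224)) = (38141 - 10727)/((764 + 2*sqrt(5)) + 1/5) = 27414/(3821/5 + 2*sqrt(5))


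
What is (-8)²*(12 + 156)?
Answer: 10752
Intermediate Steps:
(-8)²*(12 + 156) = 64*168 = 10752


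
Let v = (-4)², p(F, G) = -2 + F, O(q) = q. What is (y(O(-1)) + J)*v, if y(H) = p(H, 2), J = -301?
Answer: -4864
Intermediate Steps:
y(H) = -2 + H
v = 16
(y(O(-1)) + J)*v = ((-2 - 1) - 301)*16 = (-3 - 301)*16 = -304*16 = -4864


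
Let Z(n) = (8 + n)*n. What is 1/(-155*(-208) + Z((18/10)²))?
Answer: 625/20172761 ≈ 3.0982e-5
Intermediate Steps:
Z(n) = n*(8 + n)
1/(-155*(-208) + Z((18/10)²)) = 1/(-155*(-208) + (18/10)²*(8 + (18/10)²)) = 1/(32240 + (18*(⅒))²*(8 + (18*(⅒))²)) = 1/(32240 + (9/5)²*(8 + (9/5)²)) = 1/(32240 + 81*(8 + 81/25)/25) = 1/(32240 + (81/25)*(281/25)) = 1/(32240 + 22761/625) = 1/(20172761/625) = 625/20172761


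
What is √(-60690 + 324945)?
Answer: √264255 ≈ 514.06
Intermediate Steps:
√(-60690 + 324945) = √264255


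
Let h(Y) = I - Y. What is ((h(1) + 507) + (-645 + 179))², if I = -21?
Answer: 361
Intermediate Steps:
h(Y) = -21 - Y
((h(1) + 507) + (-645 + 179))² = (((-21 - 1*1) + 507) + (-645 + 179))² = (((-21 - 1) + 507) - 466)² = ((-22 + 507) - 466)² = (485 - 466)² = 19² = 361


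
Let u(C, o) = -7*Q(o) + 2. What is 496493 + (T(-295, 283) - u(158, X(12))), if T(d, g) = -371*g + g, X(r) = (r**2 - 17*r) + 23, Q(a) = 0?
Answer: 391781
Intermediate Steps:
X(r) = 23 + r**2 - 17*r
u(C, o) = 2 (u(C, o) = -7*0 + 2 = 0 + 2 = 2)
T(d, g) = -370*g
496493 + (T(-295, 283) - u(158, X(12))) = 496493 + (-370*283 - 1*2) = 496493 + (-104710 - 2) = 496493 - 104712 = 391781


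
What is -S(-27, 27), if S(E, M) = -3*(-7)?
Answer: -21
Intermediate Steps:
S(E, M) = 21
-S(-27, 27) = -1*21 = -21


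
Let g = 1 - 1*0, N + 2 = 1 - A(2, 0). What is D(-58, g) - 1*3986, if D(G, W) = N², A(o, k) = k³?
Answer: -3985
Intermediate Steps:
N = -1 (N = -2 + (1 - 1*0³) = -2 + (1 - 1*0) = -2 + (1 + 0) = -2 + 1 = -1)
g = 1 (g = 1 + 0 = 1)
D(G, W) = 1 (D(G, W) = (-1)² = 1)
D(-58, g) - 1*3986 = 1 - 1*3986 = 1 - 3986 = -3985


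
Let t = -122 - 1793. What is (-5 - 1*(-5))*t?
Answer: 0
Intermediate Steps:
t = -1915
(-5 - 1*(-5))*t = (-5 - 1*(-5))*(-1915) = (-5 + 5)*(-1915) = 0*(-1915) = 0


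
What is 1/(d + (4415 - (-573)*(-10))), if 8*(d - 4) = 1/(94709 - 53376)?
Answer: -330664/433500503 ≈ -0.00076278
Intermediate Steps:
d = 1322657/330664 (d = 4 + 1/(8*(94709 - 53376)) = 4 + (⅛)/41333 = 4 + (⅛)*(1/41333) = 4 + 1/330664 = 1322657/330664 ≈ 4.0000)
1/(d + (4415 - (-573)*(-10))) = 1/(1322657/330664 + (4415 - (-573)*(-10))) = 1/(1322657/330664 + (4415 - 1*5730)) = 1/(1322657/330664 + (4415 - 5730)) = 1/(1322657/330664 - 1315) = 1/(-433500503/330664) = -330664/433500503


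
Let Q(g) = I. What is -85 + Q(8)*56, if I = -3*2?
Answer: -421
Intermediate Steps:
I = -6
Q(g) = -6
-85 + Q(8)*56 = -85 - 6*56 = -85 - 336 = -421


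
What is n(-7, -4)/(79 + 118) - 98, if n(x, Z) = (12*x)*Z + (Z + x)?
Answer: -18981/197 ≈ -96.350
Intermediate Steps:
n(x, Z) = Z + x + 12*Z*x (n(x, Z) = 12*Z*x + (Z + x) = Z + x + 12*Z*x)
n(-7, -4)/(79 + 118) - 98 = (-4 - 7 + 12*(-4)*(-7))/(79 + 118) - 98 = (-4 - 7 + 336)/197 - 98 = 325*(1/197) - 98 = 325/197 - 98 = -18981/197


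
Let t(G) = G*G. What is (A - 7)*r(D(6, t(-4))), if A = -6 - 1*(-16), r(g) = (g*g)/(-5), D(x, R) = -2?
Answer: -12/5 ≈ -2.4000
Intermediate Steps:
t(G) = G**2
r(g) = -g**2/5 (r(g) = g**2*(-1/5) = -g**2/5)
A = 10 (A = -6 + 16 = 10)
(A - 7)*r(D(6, t(-4))) = (10 - 7)*(-1/5*(-2)**2) = 3*(-1/5*4) = 3*(-4/5) = -12/5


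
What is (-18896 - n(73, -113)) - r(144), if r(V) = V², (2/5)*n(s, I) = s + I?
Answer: -39532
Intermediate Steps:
n(s, I) = 5*I/2 + 5*s/2 (n(s, I) = 5*(s + I)/2 = 5*(I + s)/2 = 5*I/2 + 5*s/2)
(-18896 - n(73, -113)) - r(144) = (-18896 - ((5/2)*(-113) + (5/2)*73)) - 1*144² = (-18896 - (-565/2 + 365/2)) - 1*20736 = (-18896 - 1*(-100)) - 20736 = (-18896 + 100) - 20736 = -18796 - 20736 = -39532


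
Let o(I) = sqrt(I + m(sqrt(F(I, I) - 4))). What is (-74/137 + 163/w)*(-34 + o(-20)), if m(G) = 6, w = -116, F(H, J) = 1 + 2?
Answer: 525555/7946 - 30915*I*sqrt(14)/15892 ≈ 66.141 - 7.2787*I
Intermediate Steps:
F(H, J) = 3
o(I) = sqrt(6 + I) (o(I) = sqrt(I + 6) = sqrt(6 + I))
(-74/137 + 163/w)*(-34 + o(-20)) = (-74/137 + 163/(-116))*(-34 + sqrt(6 - 20)) = (-74*1/137 + 163*(-1/116))*(-34 + sqrt(-14)) = (-74/137 - 163/116)*(-34 + I*sqrt(14)) = -30915*(-34 + I*sqrt(14))/15892 = 525555/7946 - 30915*I*sqrt(14)/15892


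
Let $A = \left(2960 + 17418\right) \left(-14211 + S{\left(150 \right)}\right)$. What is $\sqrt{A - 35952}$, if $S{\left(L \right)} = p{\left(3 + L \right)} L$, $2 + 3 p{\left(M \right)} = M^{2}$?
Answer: $\sqrt{23559764590} \approx 1.5349 \cdot 10^{5}$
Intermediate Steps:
$p{\left(M \right)} = - \frac{2}{3} + \frac{M^{2}}{3}$
$S{\left(L \right)} = L \left(- \frac{2}{3} + \frac{\left(3 + L\right)^{2}}{3}\right)$ ($S{\left(L \right)} = \left(- \frac{2}{3} + \frac{\left(3 + L\right)^{2}}{3}\right) L = L \left(- \frac{2}{3} + \frac{\left(3 + L\right)^{2}}{3}\right)$)
$A = 23559800542$ ($A = \left(2960 + 17418\right) \left(-14211 + \frac{1}{3} \cdot 150 \left(-2 + \left(3 + 150\right)^{2}\right)\right) = 20378 \left(-14211 + \frac{1}{3} \cdot 150 \left(-2 + 153^{2}\right)\right) = 20378 \left(-14211 + \frac{1}{3} \cdot 150 \left(-2 + 23409\right)\right) = 20378 \left(-14211 + \frac{1}{3} \cdot 150 \cdot 23407\right) = 20378 \left(-14211 + 1170350\right) = 20378 \cdot 1156139 = 23559800542$)
$\sqrt{A - 35952} = \sqrt{23559800542 - 35952} = \sqrt{23559764590}$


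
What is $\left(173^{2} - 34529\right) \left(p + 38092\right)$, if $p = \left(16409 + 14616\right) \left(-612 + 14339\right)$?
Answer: $-1959224028200$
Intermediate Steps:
$p = 425880175$ ($p = 31025 \cdot 13727 = 425880175$)
$\left(173^{2} - 34529\right) \left(p + 38092\right) = \left(173^{2} - 34529\right) \left(425880175 + 38092\right) = \left(29929 - 34529\right) 425918267 = \left(-4600\right) 425918267 = -1959224028200$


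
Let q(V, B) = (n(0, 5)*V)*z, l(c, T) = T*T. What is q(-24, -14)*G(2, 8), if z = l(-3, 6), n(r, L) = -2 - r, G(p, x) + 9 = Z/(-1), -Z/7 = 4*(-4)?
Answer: -209088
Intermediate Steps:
Z = 112 (Z = -28*(-4) = -7*(-16) = 112)
G(p, x) = -121 (G(p, x) = -9 + 112/(-1) = -9 + 112*(-1) = -9 - 112 = -121)
l(c, T) = T**2
z = 36 (z = 6**2 = 36)
q(V, B) = -72*V (q(V, B) = ((-2 - 1*0)*V)*36 = ((-2 + 0)*V)*36 = -2*V*36 = -72*V)
q(-24, -14)*G(2, 8) = -72*(-24)*(-121) = 1728*(-121) = -209088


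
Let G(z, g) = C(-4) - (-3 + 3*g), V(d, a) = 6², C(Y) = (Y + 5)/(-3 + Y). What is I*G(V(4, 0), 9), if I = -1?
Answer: 169/7 ≈ 24.143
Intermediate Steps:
C(Y) = (5 + Y)/(-3 + Y)
V(d, a) = 36
G(z, g) = 20/7 - 3*g (G(z, g) = (5 - 4)/(-3 - 4) - (-3 + 3*g) = 1/(-7) + (3 - 3*g) = -⅐*1 + (3 - 3*g) = -⅐ + (3 - 3*g) = 20/7 - 3*g)
I*G(V(4, 0), 9) = -(20/7 - 3*9) = -(20/7 - 27) = -1*(-169/7) = 169/7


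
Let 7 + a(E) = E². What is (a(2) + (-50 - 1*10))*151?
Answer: -9513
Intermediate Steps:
a(E) = -7 + E²
(a(2) + (-50 - 1*10))*151 = ((-7 + 2²) + (-50 - 1*10))*151 = ((-7 + 4) + (-50 - 10))*151 = (-3 - 60)*151 = -63*151 = -9513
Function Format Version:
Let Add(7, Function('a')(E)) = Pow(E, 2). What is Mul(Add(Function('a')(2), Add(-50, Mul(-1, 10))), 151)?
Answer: -9513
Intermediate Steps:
Function('a')(E) = Add(-7, Pow(E, 2))
Mul(Add(Function('a')(2), Add(-50, Mul(-1, 10))), 151) = Mul(Add(Add(-7, Pow(2, 2)), Add(-50, Mul(-1, 10))), 151) = Mul(Add(Add(-7, 4), Add(-50, -10)), 151) = Mul(Add(-3, -60), 151) = Mul(-63, 151) = -9513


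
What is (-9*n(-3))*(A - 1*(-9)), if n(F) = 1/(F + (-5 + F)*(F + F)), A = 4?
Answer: -13/5 ≈ -2.6000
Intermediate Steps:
n(F) = 1/(F + 2*F*(-5 + F)) (n(F) = 1/(F + (-5 + F)*(2*F)) = 1/(F + 2*F*(-5 + F)))
(-9*n(-3))*(A - 1*(-9)) = (-9/((-3)*(-9 + 2*(-3))))*(4 - 1*(-9)) = (-(-3)/(-9 - 6))*(4 + 9) = -(-3)/(-15)*13 = -(-3)*(-1)/15*13 = -9*1/45*13 = -⅕*13 = -13/5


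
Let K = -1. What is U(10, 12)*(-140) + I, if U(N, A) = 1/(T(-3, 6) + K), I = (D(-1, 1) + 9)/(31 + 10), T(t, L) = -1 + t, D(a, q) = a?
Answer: 1156/41 ≈ 28.195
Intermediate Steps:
I = 8/41 (I = (-1 + 9)/(31 + 10) = 8/41 ≈ 0.19512)
U(N, A) = -⅕ (U(N, A) = 1/((-1 - 3) - 1) = 1/(-4 - 1) = 1/(-5) = -⅕)
U(10, 12)*(-140) + I = -⅕*(-140) + 8/41 = 28 + 8/41 = 1156/41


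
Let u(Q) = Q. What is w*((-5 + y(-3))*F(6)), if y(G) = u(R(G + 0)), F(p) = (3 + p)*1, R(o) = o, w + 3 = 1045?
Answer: -75024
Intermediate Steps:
w = 1042 (w = -3 + 1045 = 1042)
F(p) = 3 + p
y(G) = G (y(G) = G + 0 = G)
w*((-5 + y(-3))*F(6)) = 1042*((-5 - 3)*(3 + 6)) = 1042*(-8*9) = 1042*(-72) = -75024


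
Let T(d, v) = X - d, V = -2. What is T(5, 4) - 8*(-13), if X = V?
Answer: 97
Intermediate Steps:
X = -2
T(d, v) = -2 - d
T(5, 4) - 8*(-13) = (-2 - 1*5) - 8*(-13) = (-2 - 5) + 104 = -7 + 104 = 97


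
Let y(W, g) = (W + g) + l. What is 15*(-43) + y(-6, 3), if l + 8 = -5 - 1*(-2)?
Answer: -659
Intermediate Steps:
l = -11 (l = -8 + (-5 - 1*(-2)) = -8 + (-5 + 2) = -8 - 3 = -11)
y(W, g) = -11 + W + g (y(W, g) = (W + g) - 11 = -11 + W + g)
15*(-43) + y(-6, 3) = 15*(-43) + (-11 - 6 + 3) = -645 - 14 = -659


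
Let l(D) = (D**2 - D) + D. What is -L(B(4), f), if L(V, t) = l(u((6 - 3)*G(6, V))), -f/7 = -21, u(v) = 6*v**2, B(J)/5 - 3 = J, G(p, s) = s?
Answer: -4375822500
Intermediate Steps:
B(J) = 15 + 5*J
l(D) = D**2
f = 147 (f = -7*(-21) = 147)
L(V, t) = 2916*V**4 (L(V, t) = (6*((6 - 3)*V)**2)**2 = (6*(3*V)**2)**2 = (6*(9*V**2))**2 = (54*V**2)**2 = 2916*V**4)
-L(B(4), f) = -2916*(15 + 5*4)**4 = -2916*(15 + 20)**4 = -2916*35**4 = -2916*1500625 = -1*4375822500 = -4375822500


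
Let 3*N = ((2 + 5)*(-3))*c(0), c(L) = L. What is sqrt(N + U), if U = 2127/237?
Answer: sqrt(56011)/79 ≈ 2.9958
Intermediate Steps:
U = 709/79 (U = 2127*(1/237) = 709/79 ≈ 8.9747)
N = 0 (N = (((2 + 5)*(-3))*0)/3 = ((7*(-3))*0)/3 = (-21*0)/3 = (1/3)*0 = 0)
sqrt(N + U) = sqrt(0 + 709/79) = sqrt(709/79) = sqrt(56011)/79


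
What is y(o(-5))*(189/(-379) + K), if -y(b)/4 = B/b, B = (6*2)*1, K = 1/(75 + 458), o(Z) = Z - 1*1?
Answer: -802864/202007 ≈ -3.9744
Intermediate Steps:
o(Z) = -1 + Z (o(Z) = Z - 1 = -1 + Z)
K = 1/533 ≈ 0.0018762
B = 12 (B = 12*1 = 12)
y(b) = -48/b
y(o(-5))*(189/(-379) + K) = (-48/(-1 - 5))*(189/(-379) + 1/533) = (-48/(-6))*(189*(-1/379) + 1/533) = (-48*(-⅙))*(-189/379 + 1/533) = 8*(-100358/202007) = -802864/202007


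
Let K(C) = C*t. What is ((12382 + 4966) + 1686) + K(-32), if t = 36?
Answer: 17882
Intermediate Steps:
K(C) = 36*C (K(C) = C*36 = 36*C)
((12382 + 4966) + 1686) + K(-32) = ((12382 + 4966) + 1686) + 36*(-32) = (17348 + 1686) - 1152 = 19034 - 1152 = 17882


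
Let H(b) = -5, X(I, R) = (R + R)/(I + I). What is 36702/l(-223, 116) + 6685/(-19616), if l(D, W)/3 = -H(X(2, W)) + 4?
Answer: 79973993/58848 ≈ 1359.0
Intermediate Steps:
X(I, R) = R/I (X(I, R) = (2*R)/((2*I)) = (2*R)*(1/(2*I)) = R/I)
l(D, W) = 27 (l(D, W) = 3*(-1*(-5) + 4) = 3*(5 + 4) = 3*9 = 27)
36702/l(-223, 116) + 6685/(-19616) = 36702/27 + 6685/(-19616) = 36702*(1/27) + 6685*(-1/19616) = 4078/3 - 6685/19616 = 79973993/58848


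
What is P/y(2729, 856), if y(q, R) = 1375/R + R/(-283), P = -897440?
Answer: 217403045120/343611 ≈ 6.3270e+5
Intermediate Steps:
y(q, R) = 1375/R - R/283 (y(q, R) = 1375/R + R*(-1/283) = 1375/R - R/283)
P/y(2729, 856) = -897440/(1375/856 - 1/283*856) = -897440/(1375*(1/856) - 856/283) = -897440/(1375/856 - 856/283) = -897440/(-343611/242248) = -897440*(-242248/343611) = 217403045120/343611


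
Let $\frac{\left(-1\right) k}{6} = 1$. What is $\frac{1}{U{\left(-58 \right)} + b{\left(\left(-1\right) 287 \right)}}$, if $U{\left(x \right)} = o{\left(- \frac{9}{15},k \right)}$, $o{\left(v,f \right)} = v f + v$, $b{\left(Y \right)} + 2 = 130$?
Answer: $\frac{1}{131} \approx 0.0076336$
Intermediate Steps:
$b{\left(Y \right)} = 128$ ($b{\left(Y \right)} = -2 + 130 = 128$)
$k = -6$ ($k = \left(-6\right) 1 = -6$)
$o{\left(v,f \right)} = v + f v$ ($o{\left(v,f \right)} = f v + v = v + f v$)
$U{\left(x \right)} = 3$ ($U{\left(x \right)} = - \frac{9}{15} \left(1 - 6\right) = \left(-9\right) \frac{1}{15} \left(-5\right) = \left(- \frac{3}{5}\right) \left(-5\right) = 3$)
$\frac{1}{U{\left(-58 \right)} + b{\left(\left(-1\right) 287 \right)}} = \frac{1}{3 + 128} = \frac{1}{131}$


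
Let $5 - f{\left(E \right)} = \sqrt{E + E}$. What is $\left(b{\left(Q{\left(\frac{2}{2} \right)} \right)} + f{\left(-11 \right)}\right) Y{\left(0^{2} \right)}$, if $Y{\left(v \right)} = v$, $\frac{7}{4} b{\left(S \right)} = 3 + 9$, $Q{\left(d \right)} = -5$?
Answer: $0$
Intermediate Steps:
$b{\left(S \right)} = \frac{48}{7}$ ($b{\left(S \right)} = \frac{4 \left(3 + 9\right)}{7} = \frac{4}{7} \cdot 12 = \frac{48}{7}$)
$f{\left(E \right)} = 5 - \sqrt{2} \sqrt{E}$ ($f{\left(E \right)} = 5 - \sqrt{E + E} = 5 - \sqrt{2 E} = 5 - \sqrt{2} \sqrt{E}$)
$\left(b{\left(Q{\left(\frac{2}{2} \right)} \right)} + f{\left(-11 \right)}\right) Y{\left(0^{2} \right)} = \left(\frac{48}{7} + \left(5 - \sqrt{2} \sqrt{-11}\right)\right) 0^{2} = \left(\frac{48}{7} + \left(5 - \sqrt{2} i \sqrt{11}\right)\right) 0 = \left(\frac{48}{7} + \left(5 - i \sqrt{22}\right)\right) 0 = \left(\frac{83}{7} - i \sqrt{22}\right) 0 = 0$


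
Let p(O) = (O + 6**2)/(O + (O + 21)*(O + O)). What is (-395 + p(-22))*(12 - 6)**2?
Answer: -156168/11 ≈ -14197.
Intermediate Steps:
p(O) = (36 + O)/(O + 2*O*(21 + O)) (p(O) = (O + 36)/(O + (21 + O)*(2*O)) = (36 + O)/(O + 2*O*(21 + O)))
(-395 + p(-22))*(12 - 6)**2 = (-395 + (36 - 22)/((-22)*(43 + 2*(-22))))*(12 - 6)**2 = (-395 - 1/22*14/(43 - 44))*6**2 = (-395 - 1/22*14/(-1))*36 = (-395 - 1/22*(-1)*14)*36 = (-395 + 7/11)*36 = -4338/11*36 = -156168/11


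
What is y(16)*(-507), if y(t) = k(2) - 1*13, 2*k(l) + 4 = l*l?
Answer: 6591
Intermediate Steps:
k(l) = -2 + l²/2 (k(l) = -2 + (l*l)/2 = -2 + l²/2)
y(t) = -13 (y(t) = (-2 + (½)*2²) - 1*13 = (-2 + (½)*4) - 13 = (-2 + 2) - 13 = 0 - 13 = -13)
y(16)*(-507) = -13*(-507) = 6591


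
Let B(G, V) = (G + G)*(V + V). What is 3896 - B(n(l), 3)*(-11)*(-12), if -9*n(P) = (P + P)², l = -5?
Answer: 21496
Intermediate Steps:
n(P) = -4*P²/9 (n(P) = -(P + P)²/9 = -4*P²/9)
B(G, V) = 4*G*V (B(G, V) = (2*G)*(2*V) = 4*G*V)
3896 - B(n(l), 3)*(-11)*(-12) = 3896 - (4*(-4/9*(-5)²)*3)*(-11)*(-12) = 3896 - (4*(-4/9*25)*3)*(-11)*(-12) = 3896 - (4*(-100/9)*3)*(-11)*(-12) = 3896 - (-400/3*(-11))*(-12) = 3896 - 4400*(-12)/3 = 3896 - 1*(-17600) = 3896 + 17600 = 21496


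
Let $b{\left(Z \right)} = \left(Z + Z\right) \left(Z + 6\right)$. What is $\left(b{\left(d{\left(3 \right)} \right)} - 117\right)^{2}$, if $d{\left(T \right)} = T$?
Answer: $3969$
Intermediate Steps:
$b{\left(Z \right)} = 2 Z \left(6 + Z\right)$
$\left(b{\left(d{\left(3 \right)} \right)} - 117\right)^{2} = \left(2 \cdot 3 \left(6 + 3\right) - 117\right)^{2} = \left(2 \cdot 3 \cdot 9 - 117\right)^{2} = \left(54 - 117\right)^{2} = \left(-63\right)^{2} = 3969$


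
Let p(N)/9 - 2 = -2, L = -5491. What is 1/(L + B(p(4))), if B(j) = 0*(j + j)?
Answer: -1/5491 ≈ -0.00018212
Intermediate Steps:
p(N) = 0 (p(N) = 18 + 9*(-2) = 18 - 18 = 0)
B(j) = 0 (B(j) = 0*(2*j) = 0)
1/(L + B(p(4))) = 1/(-5491 + 0) = 1/(-5491) = -1/5491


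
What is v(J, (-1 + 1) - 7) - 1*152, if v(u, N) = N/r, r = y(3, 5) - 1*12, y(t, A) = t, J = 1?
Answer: -1361/9 ≈ -151.22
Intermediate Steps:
r = -9 (r = 3 - 1*12 = 3 - 12 = -9)
v(u, N) = -N/9 (v(u, N) = N/(-9) = N*(-⅑) = -N/9)
v(J, (-1 + 1) - 7) - 1*152 = -((-1 + 1) - 7)/9 - 1*152 = -(0 - 7)/9 - 152 = -⅑*(-7) - 152 = 7/9 - 152 = -1361/9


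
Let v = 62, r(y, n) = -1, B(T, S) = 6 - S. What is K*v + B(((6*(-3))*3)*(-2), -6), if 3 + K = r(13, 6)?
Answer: -236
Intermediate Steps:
K = -4 (K = -3 - 1 = -4)
K*v + B(((6*(-3))*3)*(-2), -6) = -4*62 + (6 - 1*(-6)) = -248 + (6 + 6) = -248 + 12 = -236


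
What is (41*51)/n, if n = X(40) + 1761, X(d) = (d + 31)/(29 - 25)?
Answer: 8364/7115 ≈ 1.1755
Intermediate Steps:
X(d) = 31/4 + d/4 (X(d) = (31 + d)/4 = (31 + d)*(1/4) = 31/4 + d/4)
n = 7115/4 (n = (31/4 + (1/4)*40) + 1761 = (31/4 + 10) + 1761 = 71/4 + 1761 = 7115/4 ≈ 1778.8)
(41*51)/n = (41*51)/(7115/4) = 2091*(4/7115) = 8364/7115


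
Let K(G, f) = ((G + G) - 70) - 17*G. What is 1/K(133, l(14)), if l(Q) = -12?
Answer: -1/2065 ≈ -0.00048426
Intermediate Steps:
K(G, f) = -70 - 15*G (K(G, f) = (2*G - 70) - 17*G = (-70 + 2*G) - 17*G = -70 - 15*G)
1/K(133, l(14)) = 1/(-70 - 15*133) = 1/(-70 - 1995) = 1/(-2065) = -1/2065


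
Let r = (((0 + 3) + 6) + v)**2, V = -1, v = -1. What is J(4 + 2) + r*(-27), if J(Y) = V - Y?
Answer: -1735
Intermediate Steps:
J(Y) = -1 - Y
r = 64 (r = (((0 + 3) + 6) - 1)**2 = ((3 + 6) - 1)**2 = (9 - 1)**2 = 8**2 = 64)
J(4 + 2) + r*(-27) = (-1 - (4 + 2)) + 64*(-27) = (-1 - 1*6) - 1728 = (-1 - 6) - 1728 = -7 - 1728 = -1735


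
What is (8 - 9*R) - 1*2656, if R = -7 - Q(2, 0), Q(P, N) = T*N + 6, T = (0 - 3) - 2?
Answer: -2531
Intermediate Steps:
T = -5 (T = -3 - 2 = -5)
Q(P, N) = 6 - 5*N (Q(P, N) = -5*N + 6 = 6 - 5*N)
R = -13 (R = -7 - (6 - 5*0) = -7 - (6 + 0) = -7 - 1*6 = -7 - 6 = -13)
(8 - 9*R) - 1*2656 = (8 - 9*(-13)) - 1*2656 = (8 + 117) - 2656 = 125 - 2656 = -2531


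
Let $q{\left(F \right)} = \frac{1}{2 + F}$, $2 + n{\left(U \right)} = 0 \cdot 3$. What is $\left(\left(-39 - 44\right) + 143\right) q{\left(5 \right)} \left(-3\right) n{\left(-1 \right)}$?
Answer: $\frac{360}{7} \approx 51.429$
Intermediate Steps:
$n{\left(U \right)} = -2$ ($n{\left(U \right)} = -2 + 0 \cdot 3 = -2 + 0 = -2$)
$\left(\left(-39 - 44\right) + 143\right) q{\left(5 \right)} \left(-3\right) n{\left(-1 \right)} = \left(\left(-39 - 44\right) + 143\right) \frac{1}{2 + 5} \left(-3\right) \left(-2\right) = \left(\left(-39 - 44\right) + 143\right) \frac{1}{7} \left(-3\right) \left(-2\right) = \left(-83 + 143\right) \frac{1}{7} \left(-3\right) \left(-2\right) = 60 \left(\left(- \frac{3}{7}\right) \left(-2\right)\right) = 60 \cdot \frac{6}{7} = \frac{360}{7}$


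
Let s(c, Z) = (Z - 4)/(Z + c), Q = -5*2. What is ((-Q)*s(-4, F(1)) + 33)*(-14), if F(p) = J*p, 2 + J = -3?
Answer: -602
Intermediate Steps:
Q = -10
J = -5 (J = -2 - 3 = -5)
F(p) = -5*p
s(c, Z) = (-4 + Z)/(Z + c)
((-Q)*s(-4, F(1)) + 33)*(-14) = ((-1*(-10))*((-4 - 5*1)/(-5*1 - 4)) + 33)*(-14) = (10*((-4 - 5)/(-5 - 4)) + 33)*(-14) = (10*(-9/(-9)) + 33)*(-14) = (10*(-1/9*(-9)) + 33)*(-14) = (10*1 + 33)*(-14) = (10 + 33)*(-14) = 43*(-14) = -602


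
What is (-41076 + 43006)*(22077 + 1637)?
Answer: 45768020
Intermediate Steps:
(-41076 + 43006)*(22077 + 1637) = 1930*23714 = 45768020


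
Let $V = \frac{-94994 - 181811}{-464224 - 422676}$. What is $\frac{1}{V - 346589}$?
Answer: $- \frac{177380}{61477901459} \approx -2.8853 \cdot 10^{-6}$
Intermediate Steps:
$V = \frac{55361}{177380}$ ($V = - \frac{276805}{-886900} = \left(-276805\right) \left(- \frac{1}{886900}\right) = \frac{55361}{177380} \approx 0.3121$)
$\frac{1}{V - 346589} = \frac{1}{\frac{55361}{177380} - 346589} = \frac{1}{- \frac{61477901459}{177380}} = - \frac{177380}{61477901459}$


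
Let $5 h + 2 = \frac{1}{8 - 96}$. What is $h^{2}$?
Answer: $\frac{31329}{193600} \approx 0.16182$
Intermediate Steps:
$h = - \frac{177}{440}$ ($h = - \frac{2}{5} + \frac{1}{5 \left(8 - 96\right)} = - \frac{2}{5} + \frac{1}{5 \left(-88\right)} = - \frac{2}{5} + \frac{1}{5} \left(- \frac{1}{88}\right) = - \frac{2}{5} - \frac{1}{440} = - \frac{177}{440} \approx -0.40227$)
$h^{2} = \left(- \frac{177}{440}\right)^{2} = \frac{31329}{193600}$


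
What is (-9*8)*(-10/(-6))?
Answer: -120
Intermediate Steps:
(-9*8)*(-10/(-6)) = -(-720)*(-1)/6 = -72*5/3 = -120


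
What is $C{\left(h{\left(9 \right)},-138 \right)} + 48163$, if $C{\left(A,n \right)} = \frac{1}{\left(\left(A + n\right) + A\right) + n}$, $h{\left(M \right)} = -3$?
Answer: $\frac{13581965}{282} \approx 48163.0$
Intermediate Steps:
$C{\left(A,n \right)} = \frac{1}{2 A + 2 n}$ ($C{\left(A,n \right)} = \frac{1}{\left(n + 2 A\right) + n} = \frac{1}{2 A + 2 n}$)
$C{\left(h{\left(9 \right)},-138 \right)} + 48163 = \frac{1}{2 \left(-3 - 138\right)} + 48163 = \frac{1}{2 \left(-141\right)} + 48163 = \frac{1}{2} \left(- \frac{1}{141}\right) + 48163 = - \frac{1}{282} + 48163 = \frac{13581965}{282}$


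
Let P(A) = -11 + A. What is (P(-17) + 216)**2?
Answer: 35344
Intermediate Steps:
(P(-17) + 216)**2 = ((-11 - 17) + 216)**2 = (-28 + 216)**2 = 188**2 = 35344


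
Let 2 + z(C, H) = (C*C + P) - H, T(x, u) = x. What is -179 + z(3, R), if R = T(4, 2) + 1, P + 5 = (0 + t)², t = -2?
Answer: -178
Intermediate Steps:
P = -1 (P = -5 + (0 - 2)² = -5 + (-2)² = -5 + 4 = -1)
R = 5 (R = 4 + 1 = 5)
z(C, H) = -3 + C² - H (z(C, H) = -2 + ((C*C - 1) - H) = -2 + ((C² - 1) - H) = -2 + ((-1 + C²) - H) = -2 + (-1 + C² - H) = -3 + C² - H)
-179 + z(3, R) = -179 + (-3 + 3² - 1*5) = -179 + (-3 + 9 - 5) = -179 + 1 = -178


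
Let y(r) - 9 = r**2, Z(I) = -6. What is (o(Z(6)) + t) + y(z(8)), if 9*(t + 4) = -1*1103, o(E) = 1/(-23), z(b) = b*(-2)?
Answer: 28649/207 ≈ 138.40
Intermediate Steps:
z(b) = -2*b
o(E) = -1/23
t = -1139/9 (t = -4 + (-1*1103)/9 = -4 + (1/9)*(-1103) = -4 - 1103/9 = -1139/9 ≈ -126.56)
y(r) = 9 + r**2
(o(Z(6)) + t) + y(z(8)) = (-1/23 - 1139/9) + (9 + (-2*8)**2) = -26206/207 + (9 + (-16)**2) = -26206/207 + (9 + 256) = -26206/207 + 265 = 28649/207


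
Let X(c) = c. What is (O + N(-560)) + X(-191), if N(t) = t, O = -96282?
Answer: -97033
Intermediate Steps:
(O + N(-560)) + X(-191) = (-96282 - 560) - 191 = -96842 - 191 = -97033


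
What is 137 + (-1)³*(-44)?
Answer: 181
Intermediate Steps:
137 + (-1)³*(-44) = 137 - 1*(-44) = 137 + 44 = 181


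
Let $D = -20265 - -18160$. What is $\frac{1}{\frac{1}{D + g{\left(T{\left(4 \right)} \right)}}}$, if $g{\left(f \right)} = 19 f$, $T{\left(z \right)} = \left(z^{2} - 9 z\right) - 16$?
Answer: $-2789$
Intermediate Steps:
$T{\left(z \right)} = -16 + z^{2} - 9 z$
$D = -2105$ ($D = -20265 + 18160 = -2105$)
$\frac{1}{\frac{1}{D + g{\left(T{\left(4 \right)} \right)}}} = \frac{1}{\frac{1}{-2105 + 19 \left(-16 + 4^{2} - 36\right)}} = \frac{1}{\frac{1}{-2105 + 19 \left(-16 + 16 - 36\right)}} = \frac{1}{\frac{1}{-2105 + 19 \left(-36\right)}} = \frac{1}{\frac{1}{-2105 - 684}} = \frac{1}{\frac{1}{-2789}} = \frac{1}{- \frac{1}{2789}} = -2789$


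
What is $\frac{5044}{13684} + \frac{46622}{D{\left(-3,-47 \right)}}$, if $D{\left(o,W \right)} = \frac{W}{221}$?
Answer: $- \frac{35248084235}{160787} \approx -2.1922 \cdot 10^{5}$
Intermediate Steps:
$D{\left(o,W \right)} = \frac{W}{221}$ ($D{\left(o,W \right)} = W \frac{1}{221} = \frac{W}{221}$)
$\frac{5044}{13684} + \frac{46622}{D{\left(-3,-47 \right)}} = \frac{5044}{13684} + \frac{46622}{\frac{1}{221} \left(-47\right)} = 5044 \cdot \frac{1}{13684} + \frac{46622}{- \frac{47}{221}} = \frac{1261}{3421} + 46622 \left(- \frac{221}{47}\right) = \frac{1261}{3421} - \frac{10303462}{47} = - \frac{35248084235}{160787}$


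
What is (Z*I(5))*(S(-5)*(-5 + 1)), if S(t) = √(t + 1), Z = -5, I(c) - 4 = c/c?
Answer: 200*I ≈ 200.0*I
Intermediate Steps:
I(c) = 5 (I(c) = 4 + c/c = 4 + 1 = 5)
S(t) = √(1 + t)
(Z*I(5))*(S(-5)*(-5 + 1)) = (-5*5)*(√(1 - 5)*(-5 + 1)) = -25*√(-4)*(-4) = -25*2*I*(-4) = -(-200)*I = 200*I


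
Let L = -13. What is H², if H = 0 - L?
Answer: 169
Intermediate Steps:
H = 13 (H = 0 - 1*(-13) = 0 + 13 = 13)
H² = 13² = 169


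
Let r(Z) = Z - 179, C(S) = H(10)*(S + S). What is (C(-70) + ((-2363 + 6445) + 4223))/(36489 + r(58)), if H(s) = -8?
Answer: 9425/36368 ≈ 0.25916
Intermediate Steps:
C(S) = -16*S (C(S) = -8*(S + S) = -16*S)
r(Z) = -179 + Z
(C(-70) + ((-2363 + 6445) + 4223))/(36489 + r(58)) = (-16*(-70) + ((-2363 + 6445) + 4223))/(36489 + (-179 + 58)) = (1120 + (4082 + 4223))/(36489 - 121) = (1120 + 8305)/36368 = 9425*(1/36368) = 9425/36368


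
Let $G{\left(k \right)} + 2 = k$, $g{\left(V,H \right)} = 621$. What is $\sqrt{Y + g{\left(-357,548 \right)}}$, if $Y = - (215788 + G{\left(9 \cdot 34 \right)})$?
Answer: $i \sqrt{215471} \approx 464.19 i$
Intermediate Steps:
$G{\left(k \right)} = -2 + k$
$Y = -216092$ ($Y = - (215788 + \left(-2 + 9 \cdot 34\right)) = - (215788 + \left(-2 + 306\right)) = - (215788 + 304) = \left(-1\right) 216092 = -216092$)
$\sqrt{Y + g{\left(-357,548 \right)}} = \sqrt{-216092 + 621} = \sqrt{-215471} = i \sqrt{215471}$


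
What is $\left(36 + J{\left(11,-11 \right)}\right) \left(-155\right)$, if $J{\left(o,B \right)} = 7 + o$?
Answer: $-8370$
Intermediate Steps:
$\left(36 + J{\left(11,-11 \right)}\right) \left(-155\right) = \left(36 + \left(7 + 11\right)\right) \left(-155\right) = \left(36 + 18\right) \left(-155\right) = 54 \left(-155\right) = -8370$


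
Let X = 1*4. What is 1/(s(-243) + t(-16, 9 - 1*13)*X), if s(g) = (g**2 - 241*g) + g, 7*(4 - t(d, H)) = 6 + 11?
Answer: 7/821627 ≈ 8.5197e-6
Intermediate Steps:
t(d, H) = 11/7 (t(d, H) = 4 - (6 + 11)/7 = 4 - 1/7*17 = 4 - 17/7 = 11/7)
s(g) = g**2 - 240*g
X = 4
1/(s(-243) + t(-16, 9 - 1*13)*X) = 1/(-243*(-240 - 243) + (11/7)*4) = 1/(-243*(-483) + 44/7) = 1/(117369 + 44/7) = 1/(821627/7) = 7/821627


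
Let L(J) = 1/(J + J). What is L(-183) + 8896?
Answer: 3255935/366 ≈ 8896.0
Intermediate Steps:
L(J) = 1/(2*J)
L(-183) + 8896 = (½)/(-183) + 8896 = (½)*(-1/183) + 8896 = -1/366 + 8896 = 3255935/366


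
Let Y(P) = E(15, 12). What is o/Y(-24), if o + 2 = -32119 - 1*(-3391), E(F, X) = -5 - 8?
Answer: 2210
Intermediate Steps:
E(F, X) = -13
Y(P) = -13
o = -28730 (o = -2 + (-32119 - 1*(-3391)) = -2 + (-32119 + 3391) = -2 - 28728 = -28730)
o/Y(-24) = -28730/(-13) = -28730*(-1/13) = 2210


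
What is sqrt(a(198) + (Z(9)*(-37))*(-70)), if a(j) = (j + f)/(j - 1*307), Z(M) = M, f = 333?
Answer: 3*sqrt(30765359)/109 ≈ 152.66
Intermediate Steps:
a(j) = (333 + j)/(-307 + j) (a(j) = (j + 333)/(j - 1*307) = (333 + j)/(j - 307) = (333 + j)/(-307 + j))
sqrt(a(198) + (Z(9)*(-37))*(-70)) = sqrt((333 + 198)/(-307 + 198) + (9*(-37))*(-70)) = sqrt(531/(-109) - 333*(-70)) = sqrt(-1/109*531 + 23310) = sqrt(-531/109 + 23310) = sqrt(2540259/109) = 3*sqrt(30765359)/109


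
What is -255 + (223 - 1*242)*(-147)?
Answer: 2538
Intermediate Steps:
-255 + (223 - 1*242)*(-147) = -255 + (223 - 242)*(-147) = -255 - 19*(-147) = -255 + 2793 = 2538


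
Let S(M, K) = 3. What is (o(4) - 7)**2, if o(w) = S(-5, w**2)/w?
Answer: 625/16 ≈ 39.063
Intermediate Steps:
o(w) = 3/w
(o(4) - 7)**2 = (3/4 - 7)**2 = (-25/4)**2 = 625/16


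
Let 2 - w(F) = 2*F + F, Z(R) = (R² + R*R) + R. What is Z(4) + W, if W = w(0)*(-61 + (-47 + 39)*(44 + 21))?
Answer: -1126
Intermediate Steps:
Z(R) = R + 2*R² (Z(R) = (R² + R²) + R = 2*R² + R = R + 2*R²)
w(F) = 2 - 3*F (w(F) = 2 - (2*F + F) = 2 - 3*F)
W = -1162 (W = (2 - 3*0)*(-61 + (-47 + 39)*(44 + 21)) = (2 + 0)*(-61 - 8*65) = 2*(-61 - 520) = 2*(-581) = -1162)
Z(4) + W = 4*(1 + 2*4) - 1162 = 4*(1 + 8) - 1162 = 4*9 - 1162 = 36 - 1162 = -1126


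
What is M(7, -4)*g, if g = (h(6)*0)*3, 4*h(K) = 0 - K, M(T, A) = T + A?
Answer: 0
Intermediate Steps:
M(T, A) = A + T
h(K) = -K/4 (h(K) = (0 - K)/4 = (-K)/4 = -K/4)
g = 0 (g = (-¼*6*0)*3 = -3/2*0*3 = 0*3 = 0)
M(7, -4)*g = (-4 + 7)*0 = 3*0 = 0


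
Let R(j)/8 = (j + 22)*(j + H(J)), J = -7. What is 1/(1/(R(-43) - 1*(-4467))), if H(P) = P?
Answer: 12867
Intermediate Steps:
R(j) = 8*(-7 + j)*(22 + j) (R(j) = 8*((j + 22)*(j - 7)) = 8*((22 + j)*(-7 + j)) = 8*((-7 + j)*(22 + j)) = 8*(-7 + j)*(22 + j))
1/(1/(R(-43) - 1*(-4467))) = 1/(1/((-1232 + 8*(-43)² + 120*(-43)) - 1*(-4467))) = 1/(1/((-1232 + 8*1849 - 5160) + 4467)) = 1/(1/((-1232 + 14792 - 5160) + 4467)) = 1/(1/(8400 + 4467)) = 1/(1/12867) = 12867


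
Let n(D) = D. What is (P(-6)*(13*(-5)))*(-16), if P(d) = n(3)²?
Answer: 9360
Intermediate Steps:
P(d) = 9 (P(d) = 3² = 9)
(P(-6)*(13*(-5)))*(-16) = (9*(13*(-5)))*(-16) = (9*(-65))*(-16) = -585*(-16) = 9360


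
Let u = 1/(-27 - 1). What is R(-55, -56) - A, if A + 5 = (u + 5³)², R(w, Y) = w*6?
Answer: -12497801/784 ≈ -15941.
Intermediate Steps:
u = -1/28 (u = 1/(-28) = -1/28 ≈ -0.035714)
R(w, Y) = 6*w
A = 12239081/784 (A = -5 + (-1/28 + 5³)² = -5 + (-1/28 + 125)² = -5 + (3499/28)² = -5 + 12243001/784 = 12239081/784 ≈ 15611.)
R(-55, -56) - A = 6*(-55) - 1*12239081/784 = -330 - 12239081/784 = -12497801/784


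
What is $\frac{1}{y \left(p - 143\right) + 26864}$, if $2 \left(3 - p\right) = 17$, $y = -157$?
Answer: $\frac{2}{100357} \approx 1.9929 \cdot 10^{-5}$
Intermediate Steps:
$p = - \frac{11}{2}$ ($p = 3 - \frac{17}{2} = - \frac{11}{2} \approx -5.5$)
$\frac{1}{y \left(p - 143\right) + 26864} = \frac{1}{- 157 \left(- \frac{11}{2} - 143\right) + 26864} = \frac{1}{\left(-157\right) \left(- \frac{297}{2}\right) + 26864} = \frac{1}{\frac{46629}{2} + 26864} = \frac{1}{\frac{100357}{2}} = \frac{2}{100357}$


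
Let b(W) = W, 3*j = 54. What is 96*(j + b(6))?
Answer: 2304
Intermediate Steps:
j = 18 (j = (⅓)*54 = 18)
96*(j + b(6)) = 96*(18 + 6) = 96*24 = 2304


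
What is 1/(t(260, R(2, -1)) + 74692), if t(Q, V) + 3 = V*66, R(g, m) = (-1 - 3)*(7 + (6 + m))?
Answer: 1/71521 ≈ 1.3982e-5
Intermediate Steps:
R(g, m) = -52 - 4*m (R(g, m) = -4*(13 + m) = -52 - 4*m)
t(Q, V) = -3 + 66*V (t(Q, V) = -3 + V*66 = -3 + 66*V)
1/(t(260, R(2, -1)) + 74692) = 1/((-3 + 66*(-52 - 4*(-1))) + 74692) = 1/((-3 + 66*(-52 + 4)) + 74692) = 1/((-3 + 66*(-48)) + 74692) = 1/((-3 - 3168) + 74692) = 1/(-3171 + 74692) = 1/71521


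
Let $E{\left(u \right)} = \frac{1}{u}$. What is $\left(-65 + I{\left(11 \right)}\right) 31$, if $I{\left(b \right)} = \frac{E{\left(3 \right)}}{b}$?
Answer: $- \frac{66464}{33} \approx -2014.1$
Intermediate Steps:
$I{\left(b \right)} = \frac{1}{3 b}$
$\left(-65 + I{\left(11 \right)}\right) 31 = \left(-65 + \frac{1}{3 \cdot 11}\right) 31 = \left(-65 + \frac{1}{3} \cdot \frac{1}{11}\right) 31 = \left(-65 + \frac{1}{33}\right) 31 = \left(- \frac{2144}{33}\right) 31 = - \frac{66464}{33}$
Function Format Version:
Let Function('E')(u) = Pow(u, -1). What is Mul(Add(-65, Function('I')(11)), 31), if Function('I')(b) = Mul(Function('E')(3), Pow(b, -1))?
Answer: Rational(-66464, 33) ≈ -2014.1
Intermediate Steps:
Function('I')(b) = Mul(Rational(1, 3), Pow(b, -1)) (Function('I')(b) = Mul(Pow(3, -1), Pow(b, -1)) = Mul(Rational(1, 3), Pow(b, -1)))
Mul(Add(-65, Function('I')(11)), 31) = Mul(Add(-65, Mul(Rational(1, 3), Pow(11, -1))), 31) = Mul(Add(-65, Mul(Rational(1, 3), Rational(1, 11))), 31) = Mul(Add(-65, Rational(1, 33)), 31) = Mul(Rational(-2144, 33), 31) = Rational(-66464, 33)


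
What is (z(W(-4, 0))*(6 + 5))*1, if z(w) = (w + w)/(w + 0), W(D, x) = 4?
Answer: 22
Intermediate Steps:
z(w) = 2 (z(w) = (2*w)/w = 2)
(z(W(-4, 0))*(6 + 5))*1 = (2*(6 + 5))*1 = (2*11)*1 = 22*1 = 22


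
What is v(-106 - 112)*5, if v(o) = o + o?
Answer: -2180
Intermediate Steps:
v(o) = 2*o
v(-106 - 112)*5 = (2*(-106 - 112))*5 = (2*(-218))*5 = -436*5 = -2180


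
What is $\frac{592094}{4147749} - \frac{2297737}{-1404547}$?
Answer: $\frac{10362060195431}{5825708414703} \approx 1.7787$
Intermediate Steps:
$\frac{592094}{4147749} - \frac{2297737}{-1404547} = 592094 \cdot \frac{1}{4147749} - - \frac{2297737}{1404547} = \frac{592094}{4147749} + \frac{2297737}{1404547} = \frac{10362060195431}{5825708414703}$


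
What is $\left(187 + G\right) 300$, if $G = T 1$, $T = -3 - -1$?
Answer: $55500$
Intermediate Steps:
$T = -2$ ($T = -3 + 1 = -2$)
$G = -2$ ($G = \left(-2\right) 1 = -2$)
$\left(187 + G\right) 300 = \left(187 - 2\right) 300 = 185 \cdot 300 = 55500$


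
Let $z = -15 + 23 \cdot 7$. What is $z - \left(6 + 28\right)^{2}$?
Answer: $-1010$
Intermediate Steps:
$z = 146$ ($z = -15 + 161 = 146$)
$z - \left(6 + 28\right)^{2} = 146 - \left(6 + 28\right)^{2} = 146 - 34^{2} = 146 - 1156 = -1010$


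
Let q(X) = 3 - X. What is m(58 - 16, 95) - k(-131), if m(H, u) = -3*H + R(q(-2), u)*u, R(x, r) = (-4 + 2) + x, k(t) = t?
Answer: 290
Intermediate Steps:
R(x, r) = -2 + x
m(H, u) = -3*H + 3*u (m(H, u) = -3*H + (-2 + (3 - 1*(-2)))*u = -3*H + (-2 + (3 + 2))*u = -3*H + (-2 + 5)*u = -3*H + 3*u)
m(58 - 16, 95) - k(-131) = (-3*(58 - 16) + 3*95) - 1*(-131) = (-3*42 + 285) + 131 = (-126 + 285) + 131 = 159 + 131 = 290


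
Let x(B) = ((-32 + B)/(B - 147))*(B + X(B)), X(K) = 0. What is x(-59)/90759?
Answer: -5369/18696354 ≈ -0.00028717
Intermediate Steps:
x(B) = B*(-32 + B)/(-147 + B) (x(B) = ((-32 + B)/(B - 147))*(B + 0) = ((-32 + B)/(-147 + B))*B = B*(-32 + B)/(-147 + B))
x(-59)/90759 = -59*(-32 - 59)/(-147 - 59)/90759 = -59*(-91)/(-206)*(1/90759) = -59*(-1/206)*(-91)*(1/90759) = -5369/206*1/90759 = -5369/18696354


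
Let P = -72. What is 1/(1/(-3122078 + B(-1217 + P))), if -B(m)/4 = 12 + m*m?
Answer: -9768210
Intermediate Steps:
B(m) = -48 - 4*m² (B(m) = -4*(12 + m*m) = -4*(12 + m²) = -48 - 4*m²)
1/(1/(-3122078 + B(-1217 + P))) = 1/(1/(-3122078 + (-48 - 4*(-1217 - 72)²))) = 1/(1/(-3122078 + (-48 - 4*(-1289)²))) = 1/(1/(-3122078 + (-48 - 4*1661521))) = 1/(1/(-3122078 + (-48 - 6646084))) = 1/(1/(-3122078 - 6646132)) = 1/(1/(-9768210)) = 1/(-1/9768210) = -9768210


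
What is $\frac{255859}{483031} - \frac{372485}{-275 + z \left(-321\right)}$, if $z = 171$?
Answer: $\frac{194036519629}{26646888146} \approx 7.2818$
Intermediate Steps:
$\frac{255859}{483031} - \frac{372485}{-275 + z \left(-321\right)} = \frac{255859}{483031} - \frac{372485}{-275 + 171 \left(-321\right)} = 255859 \cdot \frac{1}{483031} - \frac{372485}{-275 - 54891} = \frac{255859}{483031} - \frac{372485}{-55166} = \frac{255859}{483031} - - \frac{372485}{55166} = \frac{255859}{483031} + \frac{372485}{55166} = \frac{194036519629}{26646888146}$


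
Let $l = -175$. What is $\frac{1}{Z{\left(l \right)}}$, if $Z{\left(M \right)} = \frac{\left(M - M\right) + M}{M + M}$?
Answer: $2$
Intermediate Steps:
$Z{\left(M \right)} = \frac{1}{2}$ ($Z{\left(M \right)} = \frac{0 + M}{2 M} = M \frac{1}{2 M} = \frac{1}{2}$)
$\frac{1}{Z{\left(l \right)}} = \frac{1}{\frac{1}{2}} = 2$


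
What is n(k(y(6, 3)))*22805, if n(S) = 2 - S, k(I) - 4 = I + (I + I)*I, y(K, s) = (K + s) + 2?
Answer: -5815275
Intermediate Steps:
y(K, s) = 2 + K + s
k(I) = 4 + I + 2*I**2 (k(I) = 4 + (I + (I + I)*I) = 4 + (I + (2*I)*I) = 4 + (I + 2*I**2) = 4 + I + 2*I**2)
n(k(y(6, 3)))*22805 = (2 - (4 + (2 + 6 + 3) + 2*(2 + 6 + 3)**2))*22805 = (2 - (4 + 11 + 2*11**2))*22805 = (2 - (4 + 11 + 2*121))*22805 = (2 - (4 + 11 + 242))*22805 = (2 - 1*257)*22805 = (2 - 257)*22805 = -255*22805 = -5815275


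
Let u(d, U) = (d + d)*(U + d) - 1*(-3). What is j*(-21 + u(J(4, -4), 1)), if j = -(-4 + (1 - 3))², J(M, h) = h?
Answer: -216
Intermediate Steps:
u(d, U) = 3 + 2*d*(U + d) (u(d, U) = (2*d)*(U + d) + 3 = 2*d*(U + d) + 3 = 3 + 2*d*(U + d))
j = -36 (j = -(-4 - 2)² = -1*(-6)² = -1*36 = -36)
j*(-21 + u(J(4, -4), 1)) = -36*(-21 + (3 + 2*(-4)² + 2*1*(-4))) = -36*(-21 + (3 + 2*16 - 8)) = -36*(-21 + (3 + 32 - 8)) = -36*(-21 + 27) = -36*6 = -216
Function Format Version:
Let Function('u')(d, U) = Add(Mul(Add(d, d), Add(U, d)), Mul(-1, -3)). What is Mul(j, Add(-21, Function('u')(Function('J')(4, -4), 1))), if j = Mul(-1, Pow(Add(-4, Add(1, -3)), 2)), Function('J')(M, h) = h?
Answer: -216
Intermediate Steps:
Function('u')(d, U) = Add(3, Mul(2, d, Add(U, d))) (Function('u')(d, U) = Add(Mul(Mul(2, d), Add(U, d)), 3) = Add(Mul(2, d, Add(U, d)), 3) = Add(3, Mul(2, d, Add(U, d))))
j = -36 (j = Mul(-1, Pow(Add(-4, -2), 2)) = Mul(-1, Pow(-6, 2)) = Mul(-1, 36) = -36)
Mul(j, Add(-21, Function('u')(Function('J')(4, -4), 1))) = Mul(-36, Add(-21, Add(3, Mul(2, Pow(-4, 2)), Mul(2, 1, -4)))) = Mul(-36, Add(-21, Add(3, Mul(2, 16), -8))) = Mul(-36, Add(-21, Add(3, 32, -8))) = Mul(-36, Add(-21, 27)) = Mul(-36, 6) = -216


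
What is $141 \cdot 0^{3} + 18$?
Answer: $18$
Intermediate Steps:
$141 \cdot 0^{3} + 18 = 141 \cdot 0 + 18 = 0 + 18 = 18$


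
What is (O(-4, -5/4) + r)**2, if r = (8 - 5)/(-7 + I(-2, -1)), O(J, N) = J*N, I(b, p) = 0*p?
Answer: 1024/49 ≈ 20.898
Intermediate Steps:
I(b, p) = 0
r = -3/7 (r = (8 - 5)/(-7 + 0) = 3/(-7) = 3*(-1/7) = -3/7 ≈ -0.42857)
(O(-4, -5/4) + r)**2 = (-(-20)/4 - 3/7)**2 = (-4*(-5/4) - 3/7)**2 = (5 - 3/7)**2 = (32/7)**2 = 1024/49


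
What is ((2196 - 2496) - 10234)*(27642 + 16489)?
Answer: -464875954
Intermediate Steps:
((2196 - 2496) - 10234)*(27642 + 16489) = (-300 - 10234)*44131 = -10534*44131 = -464875954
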